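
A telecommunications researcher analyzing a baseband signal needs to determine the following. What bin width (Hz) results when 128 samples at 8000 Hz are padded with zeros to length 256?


Frequency resolution after zero-padding:
N_padded = 128 * 2 = 256
df = fs / N_padded
   = 8000 / 256
   = 31.25 Hz

31.25 Hz


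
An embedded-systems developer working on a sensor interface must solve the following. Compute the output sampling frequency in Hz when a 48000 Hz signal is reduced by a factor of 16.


Decimation reduces the sample rate:
fs_out = fs_in / M
       = 48000 / 16
       = 3000.0 Hz

3000.0 Hz


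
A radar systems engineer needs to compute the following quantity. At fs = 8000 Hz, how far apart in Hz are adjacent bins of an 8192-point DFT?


DFT frequency resolution:
df = fs / N
   = 8000 / 8192
   = 0.9766 Hz

0.9766 Hz


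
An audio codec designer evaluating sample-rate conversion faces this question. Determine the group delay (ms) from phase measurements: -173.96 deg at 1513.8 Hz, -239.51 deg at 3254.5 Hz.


Group delay from phase difference:
tau = -d(phi)/d(omega)
d(phi) = -65.55 deg = -1.144063 rad
d(omega) = 2*pi*(3254.5 - 1513.8) = 10937.1407 rad/s
tau = -(-1.144063) / 10937.1407
    = 0.1046 ms

0.1046 ms


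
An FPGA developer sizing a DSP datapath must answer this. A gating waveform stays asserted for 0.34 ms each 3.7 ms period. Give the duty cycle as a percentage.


Duty cycle as a percentage:
DC = (t_on / T) * 100
   = (0.34 / 3.7) * 100
   = 0.091892 * 100
   = 9.19 %

9.19 %


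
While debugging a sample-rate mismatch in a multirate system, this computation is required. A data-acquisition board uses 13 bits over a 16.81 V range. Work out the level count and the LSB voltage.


Step 1 — number of quantization levels:
L = 2^N = 2^13 = 8192

Step 2 — LSB step size:
delta = Vfs / L
      = 16.81 / 8192
      = 0.002052 V

Levels = 8192; step size = 0.002052 V


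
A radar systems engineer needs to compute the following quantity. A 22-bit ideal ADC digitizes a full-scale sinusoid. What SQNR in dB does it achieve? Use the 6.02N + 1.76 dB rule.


Theoretical SNR for a full-scale sinusoid:
SNR = 6.02 * N + 1.76
    = 6.02 * 22 + 1.76
    = 132.44 + 1.76
    = 134.2 dB

134.2 dB


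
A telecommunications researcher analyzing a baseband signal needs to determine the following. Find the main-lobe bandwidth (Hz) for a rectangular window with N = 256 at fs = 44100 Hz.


Main lobe width for a rectangular window:
Width = 2 * fs / N
      = 2 * 44100 / 256
      = 88200 / 256
      = 344.531 Hz

344.531 Hz


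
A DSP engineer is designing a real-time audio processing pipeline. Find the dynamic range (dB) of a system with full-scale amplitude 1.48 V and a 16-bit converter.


Dynamic range from full-scale to LSB:
V_min = V_max / 2^bits = 1.48 / 2^16
DR = 20 * log10(V_max / V_min)
   = 20 * log10(2^16)
   = 20 * 16 * log10(2)
   = 96.33 dB

96.33 dB


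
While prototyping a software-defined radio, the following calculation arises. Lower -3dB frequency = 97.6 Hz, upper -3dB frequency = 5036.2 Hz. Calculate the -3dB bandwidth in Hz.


Bandwidth is the difference of -3dB frequencies:
BW = f_high - f_low
   = 5036.2 - 97.6
   = 4938.6 Hz

4938.6 Hz


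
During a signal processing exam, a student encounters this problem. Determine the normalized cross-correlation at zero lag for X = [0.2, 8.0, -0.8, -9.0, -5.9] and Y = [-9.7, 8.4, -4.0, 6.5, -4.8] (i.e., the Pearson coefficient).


Pearson correlation coefficient (population):
r = cov(X,Y) / (std(X) * std(Y))
Mean X = -1.5, Mean Y = -0.72
Cov(X,Y) = 6.576
Std(X) = 5.817903, Std(Y) = 6.97636
r = 0.162

0.162


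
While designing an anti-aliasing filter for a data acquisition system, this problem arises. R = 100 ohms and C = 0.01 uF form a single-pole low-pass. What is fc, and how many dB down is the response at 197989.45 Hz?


Step 1 — cutoff frequency:
fc = 1 / (2*pi*R*C)
C = 0.01 uF = 1e-08 F
fc = 1 / (2*pi*100*1e-08)
   = 159154.943 Hz

Step 2 — magnitude at f = 197989.45 Hz:
|H(f)| = 1 / sqrt(1 + (f/fc)^2)
f/fc = 197989.45 / 159154.943 = 1.244004
|H| = 1 / sqrt(1 + 1.547546) = 0.6265258
|H|_dB = 20*log10(0.6265258) = -4.06 dB

fc = 159154.943 Hz; |H(197989.45 Hz)| = -4.06 dB


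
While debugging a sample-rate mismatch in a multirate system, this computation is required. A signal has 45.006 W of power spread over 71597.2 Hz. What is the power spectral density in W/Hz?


Power spectral density:
PSD = P / BW
    = 45.006 / 71597.2
    = 0.0006286 W/Hz

0.0006286 W/Hz


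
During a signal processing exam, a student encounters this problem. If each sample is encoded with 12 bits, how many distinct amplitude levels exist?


Number of quantization levels = 2^N
= 2^12
= 4096

4096


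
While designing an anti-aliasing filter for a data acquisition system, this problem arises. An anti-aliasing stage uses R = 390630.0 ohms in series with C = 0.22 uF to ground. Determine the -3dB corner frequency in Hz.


Cutoff frequency of a first-order RC filter:
fc = 1 / (2 * pi * R * C)
C = 0.22 uF = 2.2e-07 F
fc = 1 / (2 * pi * 390630.0 * 2.2e-07)
   = 1 / 0.53996814883958
   = 1.851961 Hz

1.851961 Hz


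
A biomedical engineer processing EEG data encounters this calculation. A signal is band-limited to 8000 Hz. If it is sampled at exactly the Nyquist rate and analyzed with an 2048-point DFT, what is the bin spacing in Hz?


Step 1 — Nyquist sampling rate:
fs = 2 * fmax = 2 * 8000 = 16000 Hz

Step 2 — DFT bin spacing:
df = fs / N = 16000 / 2048 = 7.8125 Hz

7.8125 Hz


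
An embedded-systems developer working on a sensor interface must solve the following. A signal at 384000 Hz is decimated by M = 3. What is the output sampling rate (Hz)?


Decimation reduces the sample rate:
fs_out = fs_in / M
       = 384000 / 3
       = 128000.0 Hz

128000.0 Hz


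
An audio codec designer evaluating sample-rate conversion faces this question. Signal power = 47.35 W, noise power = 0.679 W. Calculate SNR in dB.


SNR in decibels:
SNR = 10 * log10(Ps / Pn)
    = 10 * log10(47.35 / 0.679)
    = 10 * log10(69.7349)
    = 10 * 1.8435
    = 18.43 dB

18.43 dB


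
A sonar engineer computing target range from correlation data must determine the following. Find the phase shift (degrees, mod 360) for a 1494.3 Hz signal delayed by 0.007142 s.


Phase shift from frequency and time delay:
phi = 360 * f * t_delay
    = 360 * 1494.3 * 0.007142
    = 3842.02 degrees
    mod 360 = 242.02 degrees

242.02 degrees


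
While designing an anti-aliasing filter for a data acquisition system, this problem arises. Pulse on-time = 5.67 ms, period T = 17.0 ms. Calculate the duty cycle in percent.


Duty cycle as a percentage:
DC = (t_on / T) * 100
   = (5.67 / 17.0) * 100
   = 0.333529 * 100
   = 33.35 %

33.35 %


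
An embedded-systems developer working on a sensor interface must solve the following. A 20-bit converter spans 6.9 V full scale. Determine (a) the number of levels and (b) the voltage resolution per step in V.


Step 1 — number of quantization levels:
L = 2^N = 2^20 = 1048576

Step 2 — LSB step size:
delta = Vfs / L
      = 6.9 / 1048576
      = 6.58e-06 V

Levels = 1048576; step size = 6.58e-06 V


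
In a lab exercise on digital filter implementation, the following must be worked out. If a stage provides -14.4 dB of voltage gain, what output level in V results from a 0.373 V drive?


Output voltage from dB gain:
V_out = V_in * 10^(gain_dB / 20)
      = 0.373 * 10^(-14.4 / 20)
      = 0.373 * 0.190546
      = 0.0711 V

0.0711 V


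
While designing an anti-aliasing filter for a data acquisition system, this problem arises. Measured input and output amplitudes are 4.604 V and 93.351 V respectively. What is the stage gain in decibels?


Voltage gain in dB:
G = 20 * log10(Vout / Vin)
  = 20 * log10(93.351 / 4.604)
  = 20 * log10(20.276064)
  = 20 * 1.306984
  = 26.14 dB

26.14 dB


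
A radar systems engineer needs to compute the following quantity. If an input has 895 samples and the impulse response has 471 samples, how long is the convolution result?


Linear convolution output length:
L = N + M - 1
  = 895 + 471 - 1
  = 1365 samples

1365


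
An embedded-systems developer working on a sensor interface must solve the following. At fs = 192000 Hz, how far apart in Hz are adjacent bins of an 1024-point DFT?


DFT frequency resolution:
df = fs / N
   = 192000 / 1024
   = 187.5 Hz

187.5 Hz


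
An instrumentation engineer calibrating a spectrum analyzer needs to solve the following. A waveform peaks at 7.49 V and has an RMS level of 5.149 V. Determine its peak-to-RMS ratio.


Crest factor is the ratio of peak to RMS:
CF = V_peak / V_rms
   = 7.49 / 5.149
   = 1.4547

1.4547


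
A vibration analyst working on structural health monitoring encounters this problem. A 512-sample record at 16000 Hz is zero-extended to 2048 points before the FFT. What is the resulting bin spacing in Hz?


Frequency resolution after zero-padding:
N_padded = 512 * 4 = 2048
df = fs / N_padded
   = 16000 / 2048
   = 7.8125 Hz

7.8125 Hz


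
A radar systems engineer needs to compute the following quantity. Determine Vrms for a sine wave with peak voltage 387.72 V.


RMS voltage for a sinusoidal waveform:
V_rms = V_peak / sqrt(2)
      = 387.72 / 1.414214
      = 274.159 V

274.159 V


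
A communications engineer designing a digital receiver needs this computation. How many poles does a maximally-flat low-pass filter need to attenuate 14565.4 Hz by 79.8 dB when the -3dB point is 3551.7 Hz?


Butterworth filter order formula:
n = log10(10^(A/10) - 1) / (2 * log10(f_stop/f_pass))
10^(79.8/10) - 1 = 95499257.6021
f_stop/f_pass = 14565.4 / 3551.7 = 4.101
n = 6.5102 -> ceil = 7

7


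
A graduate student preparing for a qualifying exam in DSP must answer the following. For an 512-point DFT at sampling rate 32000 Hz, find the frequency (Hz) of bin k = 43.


Frequency of DFT bin k:
f_k = k * fs / N
    = 43 * 32000 / 512
    = 1376000 / 512
    = 2687.5 Hz

2687.5 Hz


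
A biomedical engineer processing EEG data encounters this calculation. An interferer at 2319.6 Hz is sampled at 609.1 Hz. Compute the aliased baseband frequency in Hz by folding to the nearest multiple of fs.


Compute the nearest integer multiple of fs to the signal:
n = round(2319.6 / 609.1) = 4
f_alias = |2319.6 - 4 * 609.1|
        = |2319.6 - 2436.4|
        = 116.8 Hz

116.8


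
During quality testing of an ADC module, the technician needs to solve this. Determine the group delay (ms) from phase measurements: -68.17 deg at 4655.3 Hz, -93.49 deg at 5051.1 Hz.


Group delay from phase difference:
tau = -d(phi)/d(omega)
d(phi) = -25.32 deg = -0.441917 rad
d(omega) = 2*pi*(5051.1 - 4655.3) = 2486.8847 rad/s
tau = -(-0.441917) / 2486.8847
    = 0.1777 ms

0.1777 ms


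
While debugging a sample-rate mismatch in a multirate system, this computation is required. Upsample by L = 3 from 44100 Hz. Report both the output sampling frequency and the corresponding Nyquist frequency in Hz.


Step 1 — output sample rate after interpolation by L:
fs_out = L * fs_in = 3 * 44100 = 132300 Hz

Step 2 — Nyquist frequency of the output stream:
f_Nyq = fs_out / 2 = 132300 / 2 = 66150.0 Hz

fs_out = 132300 Hz; f_Nyquist = 66150.0 Hz


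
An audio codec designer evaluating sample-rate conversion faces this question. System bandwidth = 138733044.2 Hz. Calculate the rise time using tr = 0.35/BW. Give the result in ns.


Rise time from bandwidth relationship:
tr = 0.35 / BW
   = 0.35 / 138733044.2
   = 2.522830822e-09 s
   = 2.5228 ns

2.5228 ns


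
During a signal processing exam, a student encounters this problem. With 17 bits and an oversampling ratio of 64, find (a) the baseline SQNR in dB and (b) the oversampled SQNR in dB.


Step 1 — baseline SQNR at Nyquist:
SQNR_base = 6.02*N + 1.76
          = 6.02*17 + 1.76
          = 104.1 dB

Step 2 — oversampling processing gain:
G = 10*log10(OSR) = 10*log10(64) = 18.06 dB

Step 3 — total:
SQNR_total = 104.1 + 18.06 = 122.16 dB

Base SQNR = 104.1 dB; oversampled SQNR = 122.16 dB


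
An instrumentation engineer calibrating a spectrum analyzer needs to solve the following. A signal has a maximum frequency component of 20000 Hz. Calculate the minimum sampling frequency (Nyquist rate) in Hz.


The Nyquist rate is twice the maximum frequency component.
fs_min = 2 * fmax
      = 2 * 20000
      = 40000 Hz

40000


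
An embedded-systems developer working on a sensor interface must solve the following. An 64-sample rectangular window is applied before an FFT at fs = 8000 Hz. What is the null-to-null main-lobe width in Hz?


Main lobe width for a rectangular window:
Width = 2 * fs / N
      = 2 * 8000 / 64
      = 16000 / 64
      = 250.0 Hz

250.0 Hz


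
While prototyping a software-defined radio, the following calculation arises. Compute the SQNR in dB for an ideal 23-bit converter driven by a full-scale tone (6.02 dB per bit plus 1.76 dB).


Theoretical SNR for a full-scale sinusoid:
SNR = 6.02 * N + 1.76
    = 6.02 * 23 + 1.76
    = 138.46 + 1.76
    = 140.22 dB

140.22 dB


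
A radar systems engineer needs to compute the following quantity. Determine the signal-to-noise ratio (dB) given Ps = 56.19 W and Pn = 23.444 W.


SNR in decibels:
SNR = 10 * log10(Ps / Pn)
    = 10 * log10(56.19 / 23.444)
    = 10 * log10(2.3968)
    = 10 * 0.3796
    = 3.8 dB

3.8 dB


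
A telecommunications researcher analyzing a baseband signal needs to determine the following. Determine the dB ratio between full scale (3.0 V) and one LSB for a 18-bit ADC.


Dynamic range from full-scale to LSB:
V_min = V_max / 2^bits = 3.0 / 2^18
DR = 20 * log10(V_max / V_min)
   = 20 * log10(2^18)
   = 20 * 18 * log10(2)
   = 108.37 dB

108.37 dB


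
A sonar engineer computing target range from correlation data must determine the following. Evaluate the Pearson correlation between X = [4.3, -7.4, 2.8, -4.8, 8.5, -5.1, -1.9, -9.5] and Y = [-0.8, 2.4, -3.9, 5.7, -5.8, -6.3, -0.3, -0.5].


Pearson correlation coefficient (population):
r = cov(X,Y) / (std(X) * std(Y))
Mean X = -1.6375, Mean Y = -1.1875
Cov(X,Y) = -10.860781
Std(X) = 5.860874, Std(Y) = 3.8159
r = -0.4856

-0.4856


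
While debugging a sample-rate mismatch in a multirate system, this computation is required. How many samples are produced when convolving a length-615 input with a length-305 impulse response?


Linear convolution output length:
L = N + M - 1
  = 615 + 305 - 1
  = 919 samples

919


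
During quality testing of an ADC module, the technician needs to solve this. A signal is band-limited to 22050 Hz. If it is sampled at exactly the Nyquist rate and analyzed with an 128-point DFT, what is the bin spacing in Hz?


Step 1 — Nyquist sampling rate:
fs = 2 * fmax = 2 * 22050 = 44100 Hz

Step 2 — DFT bin spacing:
df = fs / N = 44100 / 128 = 344.5312 Hz

344.5312 Hz


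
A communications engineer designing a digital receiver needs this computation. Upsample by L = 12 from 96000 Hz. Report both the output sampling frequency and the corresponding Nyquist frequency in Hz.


Step 1 — output sample rate after interpolation by L:
fs_out = L * fs_in = 12 * 96000 = 1152000 Hz

Step 2 — Nyquist frequency of the output stream:
f_Nyq = fs_out / 2 = 1152000 / 2 = 576000.0 Hz

fs_out = 1152000 Hz; f_Nyquist = 576000.0 Hz


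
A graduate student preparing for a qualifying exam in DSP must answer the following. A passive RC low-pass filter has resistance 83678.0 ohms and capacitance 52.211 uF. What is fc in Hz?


Cutoff frequency of a first-order RC filter:
fc = 1 / (2 * pi * R * C)
C = 52.211 uF = 5.2211e-05 F
fc = 1 / (2 * pi * 83678.0 * 5.2211e-05)
   = 1 / 27.450684051185
   = 0.036429 Hz

0.036429 Hz


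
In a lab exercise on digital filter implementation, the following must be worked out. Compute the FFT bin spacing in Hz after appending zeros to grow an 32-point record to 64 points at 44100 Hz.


Frequency resolution after zero-padding:
N_padded = 32 * 2 = 64
df = fs / N_padded
   = 44100 / 64
   = 689.0625 Hz

689.0625 Hz


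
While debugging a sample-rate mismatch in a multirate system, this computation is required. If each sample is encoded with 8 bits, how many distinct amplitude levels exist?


Number of quantization levels = 2^N
= 2^8
= 256

256


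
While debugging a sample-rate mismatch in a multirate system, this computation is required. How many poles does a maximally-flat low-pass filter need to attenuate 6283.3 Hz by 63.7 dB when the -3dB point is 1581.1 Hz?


Butterworth filter order formula:
n = log10(10^(A/10) - 1) / (2 * log10(f_stop/f_pass))
10^(63.7/10) - 1 = 2344227.8153
f_stop/f_pass = 6283.3 / 1581.1 = 3.974
n = 5.3152 -> ceil = 6

6


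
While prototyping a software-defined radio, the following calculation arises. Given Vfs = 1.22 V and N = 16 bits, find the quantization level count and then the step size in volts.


Step 1 — number of quantization levels:
L = 2^N = 2^16 = 65536

Step 2 — LSB step size:
delta = Vfs / L
      = 1.22 / 65536
      = 1.862e-05 V

Levels = 65536; step size = 1.862e-05 V


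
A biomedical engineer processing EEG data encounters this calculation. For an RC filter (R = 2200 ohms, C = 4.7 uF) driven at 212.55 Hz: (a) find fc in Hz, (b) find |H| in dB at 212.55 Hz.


Step 1 — cutoff frequency:
fc = 1 / (2*pi*R*C)
C = 4.7 uF = 4.7e-06 F
fc = 1 / (2*pi*2200*4.7e-06)
   = 15.3922 Hz

Step 2 — magnitude at f = 212.55 Hz:
|H(f)| = 1 / sqrt(1 + (f/fc)^2)
f/fc = 212.55 / 15.3922 = 13.808942
|H| = 1 / sqrt(1 + 190.686879) = 0.0722277
|H|_dB = 20*log10(0.0722277) = -22.83 dB

fc = 15.3922 Hz; |H(212.55 Hz)| = -22.83 dB


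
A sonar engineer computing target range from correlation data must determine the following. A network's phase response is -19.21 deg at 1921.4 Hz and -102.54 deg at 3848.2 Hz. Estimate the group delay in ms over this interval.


Group delay from phase difference:
tau = -d(phi)/d(omega)
d(phi) = -83.33 deg = -1.454383 rad
d(omega) = 2*pi*(3848.2 - 1921.4) = 12106.4414 rad/s
tau = -(-1.454383) / 12106.4414
    = 0.1201 ms

0.1201 ms


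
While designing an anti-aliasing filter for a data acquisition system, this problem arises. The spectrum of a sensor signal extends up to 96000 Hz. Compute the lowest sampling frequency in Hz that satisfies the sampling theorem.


The Nyquist rate is twice the maximum frequency component.
fs_min = 2 * fmax
      = 2 * 96000
      = 192000 Hz

192000


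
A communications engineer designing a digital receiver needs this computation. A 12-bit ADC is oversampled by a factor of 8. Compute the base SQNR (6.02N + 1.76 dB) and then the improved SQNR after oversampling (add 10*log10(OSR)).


Step 1 — baseline SQNR at Nyquist:
SQNR_base = 6.02*N + 1.76
          = 6.02*12 + 1.76
          = 74.0 dB

Step 2 — oversampling processing gain:
G = 10*log10(OSR) = 10*log10(8) = 9.03 dB

Step 3 — total:
SQNR_total = 74.0 + 9.03 = 83.03 dB

Base SQNR = 74.0 dB; oversampled SQNR = 83.03 dB


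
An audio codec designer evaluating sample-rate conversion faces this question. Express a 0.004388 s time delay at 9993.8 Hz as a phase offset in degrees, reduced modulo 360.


Phase shift from frequency and time delay:
phi = 360 * f * t_delay
    = 360 * 9993.8 * 0.004388
    = 15787.01 degrees
    mod 360 = 307.01 degrees

307.01 degrees


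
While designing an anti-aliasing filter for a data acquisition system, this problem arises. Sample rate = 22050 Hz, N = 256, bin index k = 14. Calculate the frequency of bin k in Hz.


Frequency of DFT bin k:
f_k = k * fs / N
    = 14 * 22050 / 256
    = 308700 / 256
    = 1205.859 Hz

1205.859 Hz


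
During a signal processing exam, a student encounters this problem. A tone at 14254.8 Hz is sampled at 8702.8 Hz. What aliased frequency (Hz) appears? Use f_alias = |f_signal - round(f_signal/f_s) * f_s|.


Compute the nearest integer multiple of fs to the signal:
n = round(14254.8 / 8702.8) = 2
f_alias = |14254.8 - 2 * 8702.8|
        = |14254.8 - 17405.6|
        = 3150.8 Hz

3150.8


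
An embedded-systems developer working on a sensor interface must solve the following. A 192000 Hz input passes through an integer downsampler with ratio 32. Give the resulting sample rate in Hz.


Decimation reduces the sample rate:
fs_out = fs_in / M
       = 192000 / 32
       = 6000.0 Hz

6000.0 Hz


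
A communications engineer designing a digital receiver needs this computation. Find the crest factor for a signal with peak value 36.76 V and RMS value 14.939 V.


Crest factor is the ratio of peak to RMS:
CF = V_peak / V_rms
   = 36.76 / 14.939
   = 2.4607

2.4607


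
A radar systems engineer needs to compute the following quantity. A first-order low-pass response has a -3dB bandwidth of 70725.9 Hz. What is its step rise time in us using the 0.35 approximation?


Rise time from bandwidth relationship:
tr = 0.35 / BW
   = 0.35 / 70725.9
   = 4.948682166e-06 s
   = 4.9487 us

4.9487 us


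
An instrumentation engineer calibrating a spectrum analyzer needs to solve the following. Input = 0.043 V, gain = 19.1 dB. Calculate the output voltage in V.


Output voltage from dB gain:
V_out = V_in * 10^(gain_dB / 20)
      = 0.043 * 10^(19.1 / 20)
      = 0.043 * 9.015711
      = 0.3877 V

0.3877 V


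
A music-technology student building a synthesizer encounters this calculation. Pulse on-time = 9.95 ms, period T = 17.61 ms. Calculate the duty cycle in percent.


Duty cycle as a percentage:
DC = (t_on / T) * 100
   = (9.95 / 17.61) * 100
   = 0.56502 * 100
   = 56.5 %

56.5 %


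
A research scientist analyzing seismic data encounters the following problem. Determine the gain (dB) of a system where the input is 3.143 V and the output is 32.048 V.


Voltage gain in dB:
G = 20 * log10(Vout / Vin)
  = 20 * log10(32.048 / 3.143)
  = 20 * log10(10.196627)
  = 20 * 1.008457
  = 20.17 dB

20.17 dB


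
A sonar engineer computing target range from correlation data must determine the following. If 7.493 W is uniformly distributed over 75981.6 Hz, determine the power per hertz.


Power spectral density:
PSD = P / BW
    = 7.493 / 75981.6
    = 9.862e-05 W/Hz

9.862e-05 W/Hz


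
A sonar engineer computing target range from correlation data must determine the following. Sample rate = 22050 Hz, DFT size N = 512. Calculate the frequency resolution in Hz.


DFT frequency resolution:
df = fs / N
   = 22050 / 512
   = 43.0664 Hz

43.0664 Hz


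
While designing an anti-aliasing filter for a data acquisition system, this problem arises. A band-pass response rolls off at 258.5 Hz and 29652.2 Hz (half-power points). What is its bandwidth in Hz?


Bandwidth is the difference of -3dB frequencies:
BW = f_high - f_low
   = 29652.2 - 258.5
   = 29393.7 Hz

29393.7 Hz


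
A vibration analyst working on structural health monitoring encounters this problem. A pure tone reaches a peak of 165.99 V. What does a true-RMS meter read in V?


RMS voltage for a sinusoidal waveform:
V_rms = V_peak / sqrt(2)
      = 165.99 / 1.414214
      = 117.373 V

117.373 V


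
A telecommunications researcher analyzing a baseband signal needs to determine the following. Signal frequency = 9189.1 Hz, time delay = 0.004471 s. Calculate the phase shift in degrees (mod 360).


Phase shift from frequency and time delay:
phi = 360 * f * t_delay
    = 360 * 9189.1 * 0.004471
    = 14790.41 degrees
    mod 360 = 30.41 degrees

30.41 degrees


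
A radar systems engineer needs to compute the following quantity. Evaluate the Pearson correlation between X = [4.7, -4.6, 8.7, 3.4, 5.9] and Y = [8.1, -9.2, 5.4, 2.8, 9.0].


Pearson correlation coefficient (population):
r = cov(X,Y) / (std(X) * std(Y))
Mean X = 3.62, Mean Y = 3.22
Cov(X,Y) = 26.3416
Std(X) = 4.467393, Std(Y) = 6.578875
r = 0.8963

0.8963


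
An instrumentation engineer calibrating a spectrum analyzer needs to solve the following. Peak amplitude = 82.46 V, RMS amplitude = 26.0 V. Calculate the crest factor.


Crest factor is the ratio of peak to RMS:
CF = V_peak / V_rms
   = 82.46 / 26.0
   = 3.1715

3.1715


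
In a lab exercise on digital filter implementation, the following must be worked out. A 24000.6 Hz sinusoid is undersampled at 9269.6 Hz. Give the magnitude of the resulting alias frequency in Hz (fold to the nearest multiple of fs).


Compute the nearest integer multiple of fs to the signal:
n = round(24000.6 / 9269.6) = 3
f_alias = |24000.6 - 3 * 9269.6|
        = |24000.6 - 27808.8|
        = 3808.2 Hz

3808.2


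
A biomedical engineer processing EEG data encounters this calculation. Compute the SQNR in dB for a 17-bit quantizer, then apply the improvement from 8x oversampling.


Step 1 — baseline SQNR at Nyquist:
SQNR_base = 6.02*N + 1.76
          = 6.02*17 + 1.76
          = 104.1 dB

Step 2 — oversampling processing gain:
G = 10*log10(OSR) = 10*log10(8) = 9.03 dB

Step 3 — total:
SQNR_total = 104.1 + 9.03 = 113.13 dB

Base SQNR = 104.1 dB; oversampled SQNR = 113.13 dB


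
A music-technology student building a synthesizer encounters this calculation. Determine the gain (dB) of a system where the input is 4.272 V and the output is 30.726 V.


Voltage gain in dB:
G = 20 * log10(Vout / Vin)
  = 20 * log10(30.726 / 4.272)
  = 20 * log10(7.192416)
  = 20 * 0.856875
  = 17.14 dB

17.14 dB


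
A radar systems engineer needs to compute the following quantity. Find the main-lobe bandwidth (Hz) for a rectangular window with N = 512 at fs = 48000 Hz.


Main lobe width for a rectangular window:
Width = 2 * fs / N
      = 2 * 48000 / 512
      = 96000 / 512
      = 187.5 Hz

187.5 Hz


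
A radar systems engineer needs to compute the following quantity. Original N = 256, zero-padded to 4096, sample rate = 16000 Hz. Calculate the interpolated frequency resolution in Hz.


Frequency resolution after zero-padding:
N_padded = 256 * 16 = 4096
df = fs / N_padded
   = 16000 / 4096
   = 3.9062 Hz

3.9062 Hz


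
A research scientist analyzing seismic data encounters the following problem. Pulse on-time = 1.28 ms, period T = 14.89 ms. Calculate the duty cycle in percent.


Duty cycle as a percentage:
DC = (t_on / T) * 100
   = (1.28 / 14.89) * 100
   = 0.085964 * 100
   = 8.6 %

8.6 %


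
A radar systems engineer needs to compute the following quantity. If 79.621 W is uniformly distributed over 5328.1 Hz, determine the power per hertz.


Power spectral density:
PSD = P / BW
    = 79.621 / 5328.1
    = 0.0149436 W/Hz

0.0149436 W/Hz


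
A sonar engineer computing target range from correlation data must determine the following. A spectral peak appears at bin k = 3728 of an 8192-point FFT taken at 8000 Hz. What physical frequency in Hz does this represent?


Frequency of DFT bin k:
f_k = k * fs / N
    = 3728 * 8000 / 8192
    = 29824000 / 8192
    = 3640.625 Hz

3640.625 Hz


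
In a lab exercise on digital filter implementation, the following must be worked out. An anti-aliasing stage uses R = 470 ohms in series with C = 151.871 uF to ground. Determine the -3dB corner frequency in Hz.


Cutoff frequency of a first-order RC filter:
fc = 1 / (2 * pi * R * C)
C = 151.871 uF = 0.000151871 F
fc = 1 / (2 * pi * 470 * 0.000151871)
   = 1 / 0.44848980881974
   = 2.229705 Hz

2.229705 Hz


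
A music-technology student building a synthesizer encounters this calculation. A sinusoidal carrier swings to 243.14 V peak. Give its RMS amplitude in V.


RMS voltage for a sinusoidal waveform:
V_rms = V_peak / sqrt(2)
      = 243.14 / 1.414214
      = 171.926 V

171.926 V


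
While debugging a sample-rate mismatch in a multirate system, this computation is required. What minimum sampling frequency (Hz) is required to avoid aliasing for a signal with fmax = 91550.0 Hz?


The Nyquist rate is twice the maximum frequency component.
fs_min = 2 * fmax
      = 2 * 91550.0
      = 183100.0 Hz

183100.0


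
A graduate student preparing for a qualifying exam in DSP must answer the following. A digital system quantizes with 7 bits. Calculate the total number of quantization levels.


Number of quantization levels = 2^N
= 2^7
= 128

128


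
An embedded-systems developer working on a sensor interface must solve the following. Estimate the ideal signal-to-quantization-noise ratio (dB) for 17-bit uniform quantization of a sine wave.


Theoretical SNR for a full-scale sinusoid:
SNR = 6.02 * N + 1.76
    = 6.02 * 17 + 1.76
    = 102.34 + 1.76
    = 104.1 dB

104.1 dB


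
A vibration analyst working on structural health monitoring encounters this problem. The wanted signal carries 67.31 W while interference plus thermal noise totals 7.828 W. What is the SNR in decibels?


SNR in decibels:
SNR = 10 * log10(Ps / Pn)
    = 10 * log10(67.31 / 7.828)
    = 10 * log10(8.5986)
    = 10 * 0.9344
    = 9.34 dB

9.34 dB


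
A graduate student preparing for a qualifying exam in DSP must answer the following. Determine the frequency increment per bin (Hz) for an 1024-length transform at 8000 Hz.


DFT frequency resolution:
df = fs / N
   = 8000 / 1024
   = 7.8125 Hz

7.8125 Hz


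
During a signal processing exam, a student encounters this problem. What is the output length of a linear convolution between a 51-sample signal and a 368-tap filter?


Linear convolution output length:
L = N + M - 1
  = 51 + 368 - 1
  = 418 samples

418


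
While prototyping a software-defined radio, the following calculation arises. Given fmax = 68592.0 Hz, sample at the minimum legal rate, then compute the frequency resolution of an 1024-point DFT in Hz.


Step 1 — Nyquist sampling rate:
fs = 2 * fmax = 2 * 68592.0 = 137184.0 Hz

Step 2 — DFT bin spacing:
df = fs / N = 137184.0 / 1024 = 133.9688 Hz

133.9688 Hz


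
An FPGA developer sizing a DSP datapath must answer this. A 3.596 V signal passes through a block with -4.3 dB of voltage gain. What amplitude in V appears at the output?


Output voltage from dB gain:
V_out = V_in * 10^(gain_dB / 20)
      = 3.596 * 10^(-4.3 / 20)
      = 3.596 * 0.609537
      = 2.1919 V

2.1919 V


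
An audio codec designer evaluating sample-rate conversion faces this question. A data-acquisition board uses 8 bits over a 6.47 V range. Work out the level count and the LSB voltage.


Step 1 — number of quantization levels:
L = 2^N = 2^8 = 256

Step 2 — LSB step size:
delta = Vfs / L
      = 6.47 / 256
      = 0.02527344 V

Levels = 256; step size = 0.02527344 V


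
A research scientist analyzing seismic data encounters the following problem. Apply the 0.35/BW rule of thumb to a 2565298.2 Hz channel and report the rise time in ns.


Rise time from bandwidth relationship:
tr = 0.35 / BW
   = 0.35 / 2565298.2
   = 1.3643638e-07 s
   = 136.4364 ns

136.4364 ns


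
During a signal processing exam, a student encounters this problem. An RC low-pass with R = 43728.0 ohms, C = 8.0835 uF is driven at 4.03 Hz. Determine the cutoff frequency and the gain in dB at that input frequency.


Step 1 — cutoff frequency:
fc = 1 / (2*pi*R*C)
C = 8.0835 uF = 8.0835e-06 F
fc = 1 / (2*pi*43728.0*8.0835e-06)
   = 0.450258 Hz

Step 2 — magnitude at f = 4.03 Hz:
|H(f)| = 1 / sqrt(1 + (f/fc)^2)
f/fc = 4.03 / 0.450258 = 8.950424
|H| = 1 / sqrt(1 + 80.11009) = 0.1110357
|H|_dB = 20*log10(0.1110357) = -19.09 dB

fc = 0.450258 Hz; |H(4.03 Hz)| = -19.09 dB


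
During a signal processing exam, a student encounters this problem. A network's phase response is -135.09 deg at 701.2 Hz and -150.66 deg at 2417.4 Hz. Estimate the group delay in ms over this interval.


Group delay from phase difference:
tau = -d(phi)/d(omega)
d(phi) = -15.57 deg = -0.271748 rad
d(omega) = 2*pi*(2417.4 - 701.2) = 10783.2026 rad/s
tau = -(-0.271748) / 10783.2026
    = 0.0252 ms

0.0252 ms


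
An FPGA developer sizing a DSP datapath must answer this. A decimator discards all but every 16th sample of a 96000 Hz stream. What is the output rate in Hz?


Decimation reduces the sample rate:
fs_out = fs_in / M
       = 96000 / 16
       = 6000.0 Hz

6000.0 Hz


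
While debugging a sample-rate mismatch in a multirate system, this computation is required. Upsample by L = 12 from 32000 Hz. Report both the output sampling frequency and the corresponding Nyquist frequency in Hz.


Step 1 — output sample rate after interpolation by L:
fs_out = L * fs_in = 12 * 32000 = 384000 Hz

Step 2 — Nyquist frequency of the output stream:
f_Nyq = fs_out / 2 = 384000 / 2 = 192000.0 Hz

fs_out = 384000 Hz; f_Nyquist = 192000.0 Hz


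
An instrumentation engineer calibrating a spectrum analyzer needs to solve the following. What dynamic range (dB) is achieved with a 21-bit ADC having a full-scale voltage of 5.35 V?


Dynamic range from full-scale to LSB:
V_min = V_max / 2^bits = 5.35 / 2^21
DR = 20 * log10(V_max / V_min)
   = 20 * log10(2^21)
   = 20 * 21 * log10(2)
   = 126.43 dB

126.43 dB


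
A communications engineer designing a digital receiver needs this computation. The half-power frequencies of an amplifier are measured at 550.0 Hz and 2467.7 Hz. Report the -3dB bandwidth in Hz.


Bandwidth is the difference of -3dB frequencies:
BW = f_high - f_low
   = 2467.7 - 550.0
   = 1917.7 Hz

1917.7 Hz


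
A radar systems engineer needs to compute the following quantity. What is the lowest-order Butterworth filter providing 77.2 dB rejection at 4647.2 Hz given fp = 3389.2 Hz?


Butterworth filter order formula:
n = log10(10^(A/10) - 1) / (2 * log10(f_stop/f_pass))
10^(77.2/10) - 1 = 52480745.025
f_stop/f_pass = 4647.2 / 3389.2 = 1.3712
n = 28.1558 -> ceil = 29

29


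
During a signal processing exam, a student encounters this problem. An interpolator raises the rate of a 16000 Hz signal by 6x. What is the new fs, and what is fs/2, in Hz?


Step 1 — output sample rate after interpolation by L:
fs_out = L * fs_in = 6 * 16000 = 96000 Hz

Step 2 — Nyquist frequency of the output stream:
f_Nyq = fs_out / 2 = 96000 / 2 = 48000.0 Hz

fs_out = 96000 Hz; f_Nyquist = 48000.0 Hz


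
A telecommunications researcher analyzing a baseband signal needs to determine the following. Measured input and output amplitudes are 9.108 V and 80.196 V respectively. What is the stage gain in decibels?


Voltage gain in dB:
G = 20 * log10(Vout / Vin)
  = 20 * log10(80.196 / 9.108)
  = 20 * log10(8.805007)
  = 20 * 0.94473
  = 18.89 dB

18.89 dB


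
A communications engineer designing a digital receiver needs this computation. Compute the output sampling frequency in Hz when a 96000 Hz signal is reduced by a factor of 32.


Decimation reduces the sample rate:
fs_out = fs_in / M
       = 96000 / 32
       = 3000.0 Hz

3000.0 Hz


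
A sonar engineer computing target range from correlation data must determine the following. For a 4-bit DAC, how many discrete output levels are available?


Number of quantization levels = 2^N
= 2^4
= 16

16


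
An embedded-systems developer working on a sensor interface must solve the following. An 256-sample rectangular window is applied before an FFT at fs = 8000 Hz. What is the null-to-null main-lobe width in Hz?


Main lobe width for a rectangular window:
Width = 2 * fs / N
      = 2 * 8000 / 256
      = 16000 / 256
      = 62.5 Hz

62.5 Hz


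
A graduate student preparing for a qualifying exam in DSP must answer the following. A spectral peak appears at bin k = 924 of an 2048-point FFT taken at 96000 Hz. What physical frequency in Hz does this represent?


Frequency of DFT bin k:
f_k = k * fs / N
    = 924 * 96000 / 2048
    = 88704000 / 2048
    = 43312.5 Hz

43312.5 Hz


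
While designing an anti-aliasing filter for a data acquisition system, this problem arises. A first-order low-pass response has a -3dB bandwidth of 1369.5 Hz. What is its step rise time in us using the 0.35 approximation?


Rise time from bandwidth relationship:
tr = 0.35 / BW
   = 0.35 / 1369.5
   = 0.0002555677254 s
   = 255.5677 us

255.5677 us


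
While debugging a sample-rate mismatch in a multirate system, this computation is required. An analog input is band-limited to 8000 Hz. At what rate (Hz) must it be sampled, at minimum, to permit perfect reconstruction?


The Nyquist rate is twice the maximum frequency component.
fs_min = 2 * fmax
      = 2 * 8000
      = 16000 Hz

16000


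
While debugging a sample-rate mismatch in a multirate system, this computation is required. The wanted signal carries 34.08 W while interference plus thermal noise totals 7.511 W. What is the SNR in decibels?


SNR in decibels:
SNR = 10 * log10(Ps / Pn)
    = 10 * log10(34.08 / 7.511)
    = 10 * log10(4.5373)
    = 10 * 0.6568
    = 6.57 dB

6.57 dB


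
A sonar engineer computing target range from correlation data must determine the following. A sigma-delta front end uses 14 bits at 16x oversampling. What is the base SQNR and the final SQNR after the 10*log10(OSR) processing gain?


Step 1 — baseline SQNR at Nyquist:
SQNR_base = 6.02*N + 1.76
          = 6.02*14 + 1.76
          = 86.04 dB

Step 2 — oversampling processing gain:
G = 10*log10(OSR) = 10*log10(16) = 12.04 dB

Step 3 — total:
SQNR_total = 86.04 + 12.04 = 98.08 dB

Base SQNR = 86.04 dB; oversampled SQNR = 98.08 dB


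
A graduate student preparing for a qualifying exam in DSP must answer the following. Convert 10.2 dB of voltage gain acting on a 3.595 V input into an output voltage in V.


Output voltage from dB gain:
V_out = V_in * 10^(gain_dB / 20)
      = 3.595 * 10^(10.2 / 20)
      = 3.595 * 3.235937
      = 11.6332 V

11.6332 V


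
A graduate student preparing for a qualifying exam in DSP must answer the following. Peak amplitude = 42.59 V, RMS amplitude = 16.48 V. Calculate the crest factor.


Crest factor is the ratio of peak to RMS:
CF = V_peak / V_rms
   = 42.59 / 16.48
   = 2.5843

2.5843


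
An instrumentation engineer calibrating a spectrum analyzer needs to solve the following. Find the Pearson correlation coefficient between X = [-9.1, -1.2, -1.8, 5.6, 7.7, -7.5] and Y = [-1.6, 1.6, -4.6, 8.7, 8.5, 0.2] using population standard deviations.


Pearson correlation coefficient (population):
r = cov(X,Y) / (std(X) * std(Y))
Mean X = -1.05, Mean Y = 2.1333
Cov(X,Y) = 24.505
Std(X) = 6.161372, Std(Y) = 4.948962
r = 0.8036

0.8036


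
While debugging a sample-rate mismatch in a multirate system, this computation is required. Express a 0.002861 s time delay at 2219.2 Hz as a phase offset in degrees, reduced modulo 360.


Phase shift from frequency and time delay:
phi = 360 * f * t_delay
    = 360 * 2219.2 * 0.002861
    = 2285.69 degrees
    mod 360 = 125.69 degrees

125.69 degrees


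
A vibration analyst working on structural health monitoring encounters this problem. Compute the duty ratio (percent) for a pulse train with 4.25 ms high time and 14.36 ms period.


Duty cycle as a percentage:
DC = (t_on / T) * 100
   = (4.25 / 14.36) * 100
   = 0.295961 * 100
   = 29.6 %

29.6 %


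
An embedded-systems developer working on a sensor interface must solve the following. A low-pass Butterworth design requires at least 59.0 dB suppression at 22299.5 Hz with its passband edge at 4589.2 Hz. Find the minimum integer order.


Butterworth filter order formula:
n = log10(10^(A/10) - 1) / (2 * log10(f_stop/f_pass))
10^(59.0/10) - 1 = 794327.2347
f_stop/f_pass = 22299.5 / 4589.2 = 4.8591
n = 4.2968 -> ceil = 5

5


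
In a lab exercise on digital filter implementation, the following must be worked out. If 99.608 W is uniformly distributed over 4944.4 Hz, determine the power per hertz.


Power spectral density:
PSD = P / BW
    = 99.608 / 4944.4
    = 0.02014562 W/Hz

0.02014562 W/Hz


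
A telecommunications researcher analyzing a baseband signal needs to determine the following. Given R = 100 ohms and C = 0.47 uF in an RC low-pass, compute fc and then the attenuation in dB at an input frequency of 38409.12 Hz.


Step 1 — cutoff frequency:
fc = 1 / (2*pi*R*C)
C = 0.47 uF = 4.7e-07 F
fc = 1 / (2*pi*100*4.7e-07)
   = 3386.275 Hz

Step 2 — magnitude at f = 38409.12 Hz:
|H(f)| = 1 / sqrt(1 + (f/fc)^2)
f/fc = 38409.12 / 3386.275 = 11.342587
|H| = 1 / sqrt(1 + 128.65428) = 0.0878227
|H|_dB = 20*log10(0.0878227) = -21.13 dB

fc = 3386.275 Hz; |H(38409.12 Hz)| = -21.13 dB
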